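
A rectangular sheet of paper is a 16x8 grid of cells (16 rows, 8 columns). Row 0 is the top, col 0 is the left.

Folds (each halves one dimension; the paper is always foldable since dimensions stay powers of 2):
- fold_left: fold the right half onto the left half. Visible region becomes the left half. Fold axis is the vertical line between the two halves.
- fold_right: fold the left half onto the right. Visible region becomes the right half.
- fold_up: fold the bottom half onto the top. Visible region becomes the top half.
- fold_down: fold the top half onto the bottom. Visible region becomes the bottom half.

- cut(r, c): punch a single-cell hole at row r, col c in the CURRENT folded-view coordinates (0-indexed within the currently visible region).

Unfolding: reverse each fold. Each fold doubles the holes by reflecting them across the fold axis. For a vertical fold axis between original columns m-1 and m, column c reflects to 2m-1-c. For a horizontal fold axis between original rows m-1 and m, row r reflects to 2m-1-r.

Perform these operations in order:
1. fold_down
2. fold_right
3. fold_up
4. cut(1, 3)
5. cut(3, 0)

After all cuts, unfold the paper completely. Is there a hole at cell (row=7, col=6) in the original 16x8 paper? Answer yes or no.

Op 1 fold_down: fold axis h@8; visible region now rows[8,16) x cols[0,8) = 8x8
Op 2 fold_right: fold axis v@4; visible region now rows[8,16) x cols[4,8) = 8x4
Op 3 fold_up: fold axis h@12; visible region now rows[8,12) x cols[4,8) = 4x4
Op 4 cut(1, 3): punch at orig (9,7); cuts so far [(9, 7)]; region rows[8,12) x cols[4,8) = 4x4
Op 5 cut(3, 0): punch at orig (11,4); cuts so far [(9, 7), (11, 4)]; region rows[8,12) x cols[4,8) = 4x4
Unfold 1 (reflect across h@12): 4 holes -> [(9, 7), (11, 4), (12, 4), (14, 7)]
Unfold 2 (reflect across v@4): 8 holes -> [(9, 0), (9, 7), (11, 3), (11, 4), (12, 3), (12, 4), (14, 0), (14, 7)]
Unfold 3 (reflect across h@8): 16 holes -> [(1, 0), (1, 7), (3, 3), (3, 4), (4, 3), (4, 4), (6, 0), (6, 7), (9, 0), (9, 7), (11, 3), (11, 4), (12, 3), (12, 4), (14, 0), (14, 7)]
Holes: [(1, 0), (1, 7), (3, 3), (3, 4), (4, 3), (4, 4), (6, 0), (6, 7), (9, 0), (9, 7), (11, 3), (11, 4), (12, 3), (12, 4), (14, 0), (14, 7)]

Answer: no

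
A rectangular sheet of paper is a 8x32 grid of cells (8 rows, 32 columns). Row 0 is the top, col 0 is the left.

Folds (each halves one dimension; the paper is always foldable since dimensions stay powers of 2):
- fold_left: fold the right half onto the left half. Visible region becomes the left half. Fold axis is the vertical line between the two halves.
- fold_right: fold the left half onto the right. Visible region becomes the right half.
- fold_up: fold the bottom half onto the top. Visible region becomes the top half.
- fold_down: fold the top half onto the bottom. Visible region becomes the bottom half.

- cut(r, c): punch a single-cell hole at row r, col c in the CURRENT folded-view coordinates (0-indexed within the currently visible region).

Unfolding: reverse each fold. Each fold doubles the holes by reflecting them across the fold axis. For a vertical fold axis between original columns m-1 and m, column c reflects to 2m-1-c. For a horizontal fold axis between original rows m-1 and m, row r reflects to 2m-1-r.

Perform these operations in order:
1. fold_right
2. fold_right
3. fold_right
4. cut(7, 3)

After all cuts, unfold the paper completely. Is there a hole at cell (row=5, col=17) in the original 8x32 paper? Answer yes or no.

Answer: no

Derivation:
Op 1 fold_right: fold axis v@16; visible region now rows[0,8) x cols[16,32) = 8x16
Op 2 fold_right: fold axis v@24; visible region now rows[0,8) x cols[24,32) = 8x8
Op 3 fold_right: fold axis v@28; visible region now rows[0,8) x cols[28,32) = 8x4
Op 4 cut(7, 3): punch at orig (7,31); cuts so far [(7, 31)]; region rows[0,8) x cols[28,32) = 8x4
Unfold 1 (reflect across v@28): 2 holes -> [(7, 24), (7, 31)]
Unfold 2 (reflect across v@24): 4 holes -> [(7, 16), (7, 23), (7, 24), (7, 31)]
Unfold 3 (reflect across v@16): 8 holes -> [(7, 0), (7, 7), (7, 8), (7, 15), (7, 16), (7, 23), (7, 24), (7, 31)]
Holes: [(7, 0), (7, 7), (7, 8), (7, 15), (7, 16), (7, 23), (7, 24), (7, 31)]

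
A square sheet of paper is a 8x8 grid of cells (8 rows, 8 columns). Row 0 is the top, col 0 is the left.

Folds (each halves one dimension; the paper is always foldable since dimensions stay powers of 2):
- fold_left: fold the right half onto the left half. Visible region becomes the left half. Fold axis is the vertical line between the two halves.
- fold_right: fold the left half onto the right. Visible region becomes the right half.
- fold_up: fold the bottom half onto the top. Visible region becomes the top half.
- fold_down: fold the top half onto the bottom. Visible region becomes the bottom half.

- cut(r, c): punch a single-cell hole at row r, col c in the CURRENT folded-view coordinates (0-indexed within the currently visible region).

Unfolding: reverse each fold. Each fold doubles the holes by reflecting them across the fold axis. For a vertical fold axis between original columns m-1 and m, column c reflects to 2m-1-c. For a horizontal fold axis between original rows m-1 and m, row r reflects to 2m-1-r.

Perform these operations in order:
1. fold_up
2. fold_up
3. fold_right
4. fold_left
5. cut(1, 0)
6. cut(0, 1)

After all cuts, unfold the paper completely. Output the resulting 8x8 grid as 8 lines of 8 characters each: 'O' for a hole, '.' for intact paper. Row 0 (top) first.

Op 1 fold_up: fold axis h@4; visible region now rows[0,4) x cols[0,8) = 4x8
Op 2 fold_up: fold axis h@2; visible region now rows[0,2) x cols[0,8) = 2x8
Op 3 fold_right: fold axis v@4; visible region now rows[0,2) x cols[4,8) = 2x4
Op 4 fold_left: fold axis v@6; visible region now rows[0,2) x cols[4,6) = 2x2
Op 5 cut(1, 0): punch at orig (1,4); cuts so far [(1, 4)]; region rows[0,2) x cols[4,6) = 2x2
Op 6 cut(0, 1): punch at orig (0,5); cuts so far [(0, 5), (1, 4)]; region rows[0,2) x cols[4,6) = 2x2
Unfold 1 (reflect across v@6): 4 holes -> [(0, 5), (0, 6), (1, 4), (1, 7)]
Unfold 2 (reflect across v@4): 8 holes -> [(0, 1), (0, 2), (0, 5), (0, 6), (1, 0), (1, 3), (1, 4), (1, 7)]
Unfold 3 (reflect across h@2): 16 holes -> [(0, 1), (0, 2), (0, 5), (0, 6), (1, 0), (1, 3), (1, 4), (1, 7), (2, 0), (2, 3), (2, 4), (2, 7), (3, 1), (3, 2), (3, 5), (3, 6)]
Unfold 4 (reflect across h@4): 32 holes -> [(0, 1), (0, 2), (0, 5), (0, 6), (1, 0), (1, 3), (1, 4), (1, 7), (2, 0), (2, 3), (2, 4), (2, 7), (3, 1), (3, 2), (3, 5), (3, 6), (4, 1), (4, 2), (4, 5), (4, 6), (5, 0), (5, 3), (5, 4), (5, 7), (6, 0), (6, 3), (6, 4), (6, 7), (7, 1), (7, 2), (7, 5), (7, 6)]

Answer: .OO..OO.
O..OO..O
O..OO..O
.OO..OO.
.OO..OO.
O..OO..O
O..OO..O
.OO..OO.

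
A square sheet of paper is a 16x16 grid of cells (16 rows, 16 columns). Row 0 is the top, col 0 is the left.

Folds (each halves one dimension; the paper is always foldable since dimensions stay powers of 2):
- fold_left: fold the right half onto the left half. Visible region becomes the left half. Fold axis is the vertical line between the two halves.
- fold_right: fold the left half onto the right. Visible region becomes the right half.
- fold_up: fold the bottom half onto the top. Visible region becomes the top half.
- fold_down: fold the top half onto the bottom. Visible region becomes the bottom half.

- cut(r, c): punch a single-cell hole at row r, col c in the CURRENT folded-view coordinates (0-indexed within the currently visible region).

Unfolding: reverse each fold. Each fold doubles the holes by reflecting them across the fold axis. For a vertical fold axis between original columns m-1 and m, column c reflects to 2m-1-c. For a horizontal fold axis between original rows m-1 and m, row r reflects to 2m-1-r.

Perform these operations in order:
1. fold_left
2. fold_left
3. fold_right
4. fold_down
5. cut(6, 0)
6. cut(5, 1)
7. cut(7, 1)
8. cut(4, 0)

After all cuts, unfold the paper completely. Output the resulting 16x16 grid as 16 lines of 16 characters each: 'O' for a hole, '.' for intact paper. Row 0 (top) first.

Op 1 fold_left: fold axis v@8; visible region now rows[0,16) x cols[0,8) = 16x8
Op 2 fold_left: fold axis v@4; visible region now rows[0,16) x cols[0,4) = 16x4
Op 3 fold_right: fold axis v@2; visible region now rows[0,16) x cols[2,4) = 16x2
Op 4 fold_down: fold axis h@8; visible region now rows[8,16) x cols[2,4) = 8x2
Op 5 cut(6, 0): punch at orig (14,2); cuts so far [(14, 2)]; region rows[8,16) x cols[2,4) = 8x2
Op 6 cut(5, 1): punch at orig (13,3); cuts so far [(13, 3), (14, 2)]; region rows[8,16) x cols[2,4) = 8x2
Op 7 cut(7, 1): punch at orig (15,3); cuts so far [(13, 3), (14, 2), (15, 3)]; region rows[8,16) x cols[2,4) = 8x2
Op 8 cut(4, 0): punch at orig (12,2); cuts so far [(12, 2), (13, 3), (14, 2), (15, 3)]; region rows[8,16) x cols[2,4) = 8x2
Unfold 1 (reflect across h@8): 8 holes -> [(0, 3), (1, 2), (2, 3), (3, 2), (12, 2), (13, 3), (14, 2), (15, 3)]
Unfold 2 (reflect across v@2): 16 holes -> [(0, 0), (0, 3), (1, 1), (1, 2), (2, 0), (2, 3), (3, 1), (3, 2), (12, 1), (12, 2), (13, 0), (13, 3), (14, 1), (14, 2), (15, 0), (15, 3)]
Unfold 3 (reflect across v@4): 32 holes -> [(0, 0), (0, 3), (0, 4), (0, 7), (1, 1), (1, 2), (1, 5), (1, 6), (2, 0), (2, 3), (2, 4), (2, 7), (3, 1), (3, 2), (3, 5), (3, 6), (12, 1), (12, 2), (12, 5), (12, 6), (13, 0), (13, 3), (13, 4), (13, 7), (14, 1), (14, 2), (14, 5), (14, 6), (15, 0), (15, 3), (15, 4), (15, 7)]
Unfold 4 (reflect across v@8): 64 holes -> [(0, 0), (0, 3), (0, 4), (0, 7), (0, 8), (0, 11), (0, 12), (0, 15), (1, 1), (1, 2), (1, 5), (1, 6), (1, 9), (1, 10), (1, 13), (1, 14), (2, 0), (2, 3), (2, 4), (2, 7), (2, 8), (2, 11), (2, 12), (2, 15), (3, 1), (3, 2), (3, 5), (3, 6), (3, 9), (3, 10), (3, 13), (3, 14), (12, 1), (12, 2), (12, 5), (12, 6), (12, 9), (12, 10), (12, 13), (12, 14), (13, 0), (13, 3), (13, 4), (13, 7), (13, 8), (13, 11), (13, 12), (13, 15), (14, 1), (14, 2), (14, 5), (14, 6), (14, 9), (14, 10), (14, 13), (14, 14), (15, 0), (15, 3), (15, 4), (15, 7), (15, 8), (15, 11), (15, 12), (15, 15)]

Answer: O..OO..OO..OO..O
.OO..OO..OO..OO.
O..OO..OO..OO..O
.OO..OO..OO..OO.
................
................
................
................
................
................
................
................
.OO..OO..OO..OO.
O..OO..OO..OO..O
.OO..OO..OO..OO.
O..OO..OO..OO..O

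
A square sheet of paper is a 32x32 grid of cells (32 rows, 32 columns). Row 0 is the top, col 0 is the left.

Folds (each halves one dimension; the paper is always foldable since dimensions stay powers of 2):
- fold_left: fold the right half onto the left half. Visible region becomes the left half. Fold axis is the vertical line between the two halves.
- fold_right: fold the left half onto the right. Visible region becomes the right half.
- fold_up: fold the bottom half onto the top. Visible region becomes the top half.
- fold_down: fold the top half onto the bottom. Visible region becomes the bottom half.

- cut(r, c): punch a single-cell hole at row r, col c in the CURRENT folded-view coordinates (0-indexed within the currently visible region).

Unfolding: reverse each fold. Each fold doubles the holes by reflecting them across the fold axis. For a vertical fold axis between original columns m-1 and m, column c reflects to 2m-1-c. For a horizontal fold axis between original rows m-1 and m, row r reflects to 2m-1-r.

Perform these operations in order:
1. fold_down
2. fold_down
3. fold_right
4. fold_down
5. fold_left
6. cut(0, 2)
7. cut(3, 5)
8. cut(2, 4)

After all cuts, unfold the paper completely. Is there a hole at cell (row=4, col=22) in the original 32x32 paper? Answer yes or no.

Op 1 fold_down: fold axis h@16; visible region now rows[16,32) x cols[0,32) = 16x32
Op 2 fold_down: fold axis h@24; visible region now rows[24,32) x cols[0,32) = 8x32
Op 3 fold_right: fold axis v@16; visible region now rows[24,32) x cols[16,32) = 8x16
Op 4 fold_down: fold axis h@28; visible region now rows[28,32) x cols[16,32) = 4x16
Op 5 fold_left: fold axis v@24; visible region now rows[28,32) x cols[16,24) = 4x8
Op 6 cut(0, 2): punch at orig (28,18); cuts so far [(28, 18)]; region rows[28,32) x cols[16,24) = 4x8
Op 7 cut(3, 5): punch at orig (31,21); cuts so far [(28, 18), (31, 21)]; region rows[28,32) x cols[16,24) = 4x8
Op 8 cut(2, 4): punch at orig (30,20); cuts so far [(28, 18), (30, 20), (31, 21)]; region rows[28,32) x cols[16,24) = 4x8
Unfold 1 (reflect across v@24): 6 holes -> [(28, 18), (28, 29), (30, 20), (30, 27), (31, 21), (31, 26)]
Unfold 2 (reflect across h@28): 12 holes -> [(24, 21), (24, 26), (25, 20), (25, 27), (27, 18), (27, 29), (28, 18), (28, 29), (30, 20), (30, 27), (31, 21), (31, 26)]
Unfold 3 (reflect across v@16): 24 holes -> [(24, 5), (24, 10), (24, 21), (24, 26), (25, 4), (25, 11), (25, 20), (25, 27), (27, 2), (27, 13), (27, 18), (27, 29), (28, 2), (28, 13), (28, 18), (28, 29), (30, 4), (30, 11), (30, 20), (30, 27), (31, 5), (31, 10), (31, 21), (31, 26)]
Unfold 4 (reflect across h@24): 48 holes -> [(16, 5), (16, 10), (16, 21), (16, 26), (17, 4), (17, 11), (17, 20), (17, 27), (19, 2), (19, 13), (19, 18), (19, 29), (20, 2), (20, 13), (20, 18), (20, 29), (22, 4), (22, 11), (22, 20), (22, 27), (23, 5), (23, 10), (23, 21), (23, 26), (24, 5), (24, 10), (24, 21), (24, 26), (25, 4), (25, 11), (25, 20), (25, 27), (27, 2), (27, 13), (27, 18), (27, 29), (28, 2), (28, 13), (28, 18), (28, 29), (30, 4), (30, 11), (30, 20), (30, 27), (31, 5), (31, 10), (31, 21), (31, 26)]
Unfold 5 (reflect across h@16): 96 holes -> [(0, 5), (0, 10), (0, 21), (0, 26), (1, 4), (1, 11), (1, 20), (1, 27), (3, 2), (3, 13), (3, 18), (3, 29), (4, 2), (4, 13), (4, 18), (4, 29), (6, 4), (6, 11), (6, 20), (6, 27), (7, 5), (7, 10), (7, 21), (7, 26), (8, 5), (8, 10), (8, 21), (8, 26), (9, 4), (9, 11), (9, 20), (9, 27), (11, 2), (11, 13), (11, 18), (11, 29), (12, 2), (12, 13), (12, 18), (12, 29), (14, 4), (14, 11), (14, 20), (14, 27), (15, 5), (15, 10), (15, 21), (15, 26), (16, 5), (16, 10), (16, 21), (16, 26), (17, 4), (17, 11), (17, 20), (17, 27), (19, 2), (19, 13), (19, 18), (19, 29), (20, 2), (20, 13), (20, 18), (20, 29), (22, 4), (22, 11), (22, 20), (22, 27), (23, 5), (23, 10), (23, 21), (23, 26), (24, 5), (24, 10), (24, 21), (24, 26), (25, 4), (25, 11), (25, 20), (25, 27), (27, 2), (27, 13), (27, 18), (27, 29), (28, 2), (28, 13), (28, 18), (28, 29), (30, 4), (30, 11), (30, 20), (30, 27), (31, 5), (31, 10), (31, 21), (31, 26)]
Holes: [(0, 5), (0, 10), (0, 21), (0, 26), (1, 4), (1, 11), (1, 20), (1, 27), (3, 2), (3, 13), (3, 18), (3, 29), (4, 2), (4, 13), (4, 18), (4, 29), (6, 4), (6, 11), (6, 20), (6, 27), (7, 5), (7, 10), (7, 21), (7, 26), (8, 5), (8, 10), (8, 21), (8, 26), (9, 4), (9, 11), (9, 20), (9, 27), (11, 2), (11, 13), (11, 18), (11, 29), (12, 2), (12, 13), (12, 18), (12, 29), (14, 4), (14, 11), (14, 20), (14, 27), (15, 5), (15, 10), (15, 21), (15, 26), (16, 5), (16, 10), (16, 21), (16, 26), (17, 4), (17, 11), (17, 20), (17, 27), (19, 2), (19, 13), (19, 18), (19, 29), (20, 2), (20, 13), (20, 18), (20, 29), (22, 4), (22, 11), (22, 20), (22, 27), (23, 5), (23, 10), (23, 21), (23, 26), (24, 5), (24, 10), (24, 21), (24, 26), (25, 4), (25, 11), (25, 20), (25, 27), (27, 2), (27, 13), (27, 18), (27, 29), (28, 2), (28, 13), (28, 18), (28, 29), (30, 4), (30, 11), (30, 20), (30, 27), (31, 5), (31, 10), (31, 21), (31, 26)]

Answer: no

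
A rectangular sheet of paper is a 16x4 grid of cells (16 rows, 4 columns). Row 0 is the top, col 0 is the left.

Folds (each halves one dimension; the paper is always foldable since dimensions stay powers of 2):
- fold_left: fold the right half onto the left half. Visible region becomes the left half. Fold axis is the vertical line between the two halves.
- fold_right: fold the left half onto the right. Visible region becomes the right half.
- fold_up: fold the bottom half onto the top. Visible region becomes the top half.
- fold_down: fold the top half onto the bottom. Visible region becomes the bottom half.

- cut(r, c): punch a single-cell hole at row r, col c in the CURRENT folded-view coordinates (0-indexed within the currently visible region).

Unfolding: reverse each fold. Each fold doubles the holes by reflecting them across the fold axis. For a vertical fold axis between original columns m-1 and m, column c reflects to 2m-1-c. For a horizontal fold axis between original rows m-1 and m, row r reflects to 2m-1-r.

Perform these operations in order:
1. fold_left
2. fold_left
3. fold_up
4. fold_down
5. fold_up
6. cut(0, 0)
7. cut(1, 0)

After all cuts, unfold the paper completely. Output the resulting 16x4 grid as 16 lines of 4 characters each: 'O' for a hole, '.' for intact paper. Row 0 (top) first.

Op 1 fold_left: fold axis v@2; visible region now rows[0,16) x cols[0,2) = 16x2
Op 2 fold_left: fold axis v@1; visible region now rows[0,16) x cols[0,1) = 16x1
Op 3 fold_up: fold axis h@8; visible region now rows[0,8) x cols[0,1) = 8x1
Op 4 fold_down: fold axis h@4; visible region now rows[4,8) x cols[0,1) = 4x1
Op 5 fold_up: fold axis h@6; visible region now rows[4,6) x cols[0,1) = 2x1
Op 6 cut(0, 0): punch at orig (4,0); cuts so far [(4, 0)]; region rows[4,6) x cols[0,1) = 2x1
Op 7 cut(1, 0): punch at orig (5,0); cuts so far [(4, 0), (5, 0)]; region rows[4,6) x cols[0,1) = 2x1
Unfold 1 (reflect across h@6): 4 holes -> [(4, 0), (5, 0), (6, 0), (7, 0)]
Unfold 2 (reflect across h@4): 8 holes -> [(0, 0), (1, 0), (2, 0), (3, 0), (4, 0), (5, 0), (6, 0), (7, 0)]
Unfold 3 (reflect across h@8): 16 holes -> [(0, 0), (1, 0), (2, 0), (3, 0), (4, 0), (5, 0), (6, 0), (7, 0), (8, 0), (9, 0), (10, 0), (11, 0), (12, 0), (13, 0), (14, 0), (15, 0)]
Unfold 4 (reflect across v@1): 32 holes -> [(0, 0), (0, 1), (1, 0), (1, 1), (2, 0), (2, 1), (3, 0), (3, 1), (4, 0), (4, 1), (5, 0), (5, 1), (6, 0), (6, 1), (7, 0), (7, 1), (8, 0), (8, 1), (9, 0), (9, 1), (10, 0), (10, 1), (11, 0), (11, 1), (12, 0), (12, 1), (13, 0), (13, 1), (14, 0), (14, 1), (15, 0), (15, 1)]
Unfold 5 (reflect across v@2): 64 holes -> [(0, 0), (0, 1), (0, 2), (0, 3), (1, 0), (1, 1), (1, 2), (1, 3), (2, 0), (2, 1), (2, 2), (2, 3), (3, 0), (3, 1), (3, 2), (3, 3), (4, 0), (4, 1), (4, 2), (4, 3), (5, 0), (5, 1), (5, 2), (5, 3), (6, 0), (6, 1), (6, 2), (6, 3), (7, 0), (7, 1), (7, 2), (7, 3), (8, 0), (8, 1), (8, 2), (8, 3), (9, 0), (9, 1), (9, 2), (9, 3), (10, 0), (10, 1), (10, 2), (10, 3), (11, 0), (11, 1), (11, 2), (11, 3), (12, 0), (12, 1), (12, 2), (12, 3), (13, 0), (13, 1), (13, 2), (13, 3), (14, 0), (14, 1), (14, 2), (14, 3), (15, 0), (15, 1), (15, 2), (15, 3)]

Answer: OOOO
OOOO
OOOO
OOOO
OOOO
OOOO
OOOO
OOOO
OOOO
OOOO
OOOO
OOOO
OOOO
OOOO
OOOO
OOOO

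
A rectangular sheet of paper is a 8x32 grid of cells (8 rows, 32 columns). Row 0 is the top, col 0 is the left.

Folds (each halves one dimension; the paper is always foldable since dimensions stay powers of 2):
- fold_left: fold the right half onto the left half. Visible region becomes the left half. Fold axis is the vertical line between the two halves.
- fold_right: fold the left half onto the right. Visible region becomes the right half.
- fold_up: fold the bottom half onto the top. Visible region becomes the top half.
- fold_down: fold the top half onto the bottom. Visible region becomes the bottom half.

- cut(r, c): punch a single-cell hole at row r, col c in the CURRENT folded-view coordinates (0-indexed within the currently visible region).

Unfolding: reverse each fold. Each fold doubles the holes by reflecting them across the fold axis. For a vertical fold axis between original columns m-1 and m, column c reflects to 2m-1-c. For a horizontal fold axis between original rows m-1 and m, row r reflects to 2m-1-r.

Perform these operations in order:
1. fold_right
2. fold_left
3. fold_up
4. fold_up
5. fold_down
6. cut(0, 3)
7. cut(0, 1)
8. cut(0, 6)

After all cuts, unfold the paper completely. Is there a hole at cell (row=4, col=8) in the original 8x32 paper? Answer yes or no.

Answer: no

Derivation:
Op 1 fold_right: fold axis v@16; visible region now rows[0,8) x cols[16,32) = 8x16
Op 2 fold_left: fold axis v@24; visible region now rows[0,8) x cols[16,24) = 8x8
Op 3 fold_up: fold axis h@4; visible region now rows[0,4) x cols[16,24) = 4x8
Op 4 fold_up: fold axis h@2; visible region now rows[0,2) x cols[16,24) = 2x8
Op 5 fold_down: fold axis h@1; visible region now rows[1,2) x cols[16,24) = 1x8
Op 6 cut(0, 3): punch at orig (1,19); cuts so far [(1, 19)]; region rows[1,2) x cols[16,24) = 1x8
Op 7 cut(0, 1): punch at orig (1,17); cuts so far [(1, 17), (1, 19)]; region rows[1,2) x cols[16,24) = 1x8
Op 8 cut(0, 6): punch at orig (1,22); cuts so far [(1, 17), (1, 19), (1, 22)]; region rows[1,2) x cols[16,24) = 1x8
Unfold 1 (reflect across h@1): 6 holes -> [(0, 17), (0, 19), (0, 22), (1, 17), (1, 19), (1, 22)]
Unfold 2 (reflect across h@2): 12 holes -> [(0, 17), (0, 19), (0, 22), (1, 17), (1, 19), (1, 22), (2, 17), (2, 19), (2, 22), (3, 17), (3, 19), (3, 22)]
Unfold 3 (reflect across h@4): 24 holes -> [(0, 17), (0, 19), (0, 22), (1, 17), (1, 19), (1, 22), (2, 17), (2, 19), (2, 22), (3, 17), (3, 19), (3, 22), (4, 17), (4, 19), (4, 22), (5, 17), (5, 19), (5, 22), (6, 17), (6, 19), (6, 22), (7, 17), (7, 19), (7, 22)]
Unfold 4 (reflect across v@24): 48 holes -> [(0, 17), (0, 19), (0, 22), (0, 25), (0, 28), (0, 30), (1, 17), (1, 19), (1, 22), (1, 25), (1, 28), (1, 30), (2, 17), (2, 19), (2, 22), (2, 25), (2, 28), (2, 30), (3, 17), (3, 19), (3, 22), (3, 25), (3, 28), (3, 30), (4, 17), (4, 19), (4, 22), (4, 25), (4, 28), (4, 30), (5, 17), (5, 19), (5, 22), (5, 25), (5, 28), (5, 30), (6, 17), (6, 19), (6, 22), (6, 25), (6, 28), (6, 30), (7, 17), (7, 19), (7, 22), (7, 25), (7, 28), (7, 30)]
Unfold 5 (reflect across v@16): 96 holes -> [(0, 1), (0, 3), (0, 6), (0, 9), (0, 12), (0, 14), (0, 17), (0, 19), (0, 22), (0, 25), (0, 28), (0, 30), (1, 1), (1, 3), (1, 6), (1, 9), (1, 12), (1, 14), (1, 17), (1, 19), (1, 22), (1, 25), (1, 28), (1, 30), (2, 1), (2, 3), (2, 6), (2, 9), (2, 12), (2, 14), (2, 17), (2, 19), (2, 22), (2, 25), (2, 28), (2, 30), (3, 1), (3, 3), (3, 6), (3, 9), (3, 12), (3, 14), (3, 17), (3, 19), (3, 22), (3, 25), (3, 28), (3, 30), (4, 1), (4, 3), (4, 6), (4, 9), (4, 12), (4, 14), (4, 17), (4, 19), (4, 22), (4, 25), (4, 28), (4, 30), (5, 1), (5, 3), (5, 6), (5, 9), (5, 12), (5, 14), (5, 17), (5, 19), (5, 22), (5, 25), (5, 28), (5, 30), (6, 1), (6, 3), (6, 6), (6, 9), (6, 12), (6, 14), (6, 17), (6, 19), (6, 22), (6, 25), (6, 28), (6, 30), (7, 1), (7, 3), (7, 6), (7, 9), (7, 12), (7, 14), (7, 17), (7, 19), (7, 22), (7, 25), (7, 28), (7, 30)]
Holes: [(0, 1), (0, 3), (0, 6), (0, 9), (0, 12), (0, 14), (0, 17), (0, 19), (0, 22), (0, 25), (0, 28), (0, 30), (1, 1), (1, 3), (1, 6), (1, 9), (1, 12), (1, 14), (1, 17), (1, 19), (1, 22), (1, 25), (1, 28), (1, 30), (2, 1), (2, 3), (2, 6), (2, 9), (2, 12), (2, 14), (2, 17), (2, 19), (2, 22), (2, 25), (2, 28), (2, 30), (3, 1), (3, 3), (3, 6), (3, 9), (3, 12), (3, 14), (3, 17), (3, 19), (3, 22), (3, 25), (3, 28), (3, 30), (4, 1), (4, 3), (4, 6), (4, 9), (4, 12), (4, 14), (4, 17), (4, 19), (4, 22), (4, 25), (4, 28), (4, 30), (5, 1), (5, 3), (5, 6), (5, 9), (5, 12), (5, 14), (5, 17), (5, 19), (5, 22), (5, 25), (5, 28), (5, 30), (6, 1), (6, 3), (6, 6), (6, 9), (6, 12), (6, 14), (6, 17), (6, 19), (6, 22), (6, 25), (6, 28), (6, 30), (7, 1), (7, 3), (7, 6), (7, 9), (7, 12), (7, 14), (7, 17), (7, 19), (7, 22), (7, 25), (7, 28), (7, 30)]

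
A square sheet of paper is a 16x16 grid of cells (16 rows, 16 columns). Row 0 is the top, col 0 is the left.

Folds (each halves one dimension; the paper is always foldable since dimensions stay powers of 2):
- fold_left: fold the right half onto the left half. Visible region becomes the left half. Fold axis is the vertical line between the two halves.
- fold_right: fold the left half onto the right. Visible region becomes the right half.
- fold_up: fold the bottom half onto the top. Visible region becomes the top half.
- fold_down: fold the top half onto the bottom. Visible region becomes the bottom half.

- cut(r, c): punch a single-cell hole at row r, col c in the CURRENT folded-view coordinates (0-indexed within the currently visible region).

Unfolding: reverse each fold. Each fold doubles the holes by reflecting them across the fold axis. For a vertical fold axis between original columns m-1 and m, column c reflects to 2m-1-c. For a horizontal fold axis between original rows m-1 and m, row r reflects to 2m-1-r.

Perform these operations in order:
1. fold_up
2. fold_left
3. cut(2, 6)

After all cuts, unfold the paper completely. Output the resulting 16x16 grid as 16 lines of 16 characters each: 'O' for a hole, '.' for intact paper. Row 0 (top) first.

Op 1 fold_up: fold axis h@8; visible region now rows[0,8) x cols[0,16) = 8x16
Op 2 fold_left: fold axis v@8; visible region now rows[0,8) x cols[0,8) = 8x8
Op 3 cut(2, 6): punch at orig (2,6); cuts so far [(2, 6)]; region rows[0,8) x cols[0,8) = 8x8
Unfold 1 (reflect across v@8): 2 holes -> [(2, 6), (2, 9)]
Unfold 2 (reflect across h@8): 4 holes -> [(2, 6), (2, 9), (13, 6), (13, 9)]

Answer: ................
................
......O..O......
................
................
................
................
................
................
................
................
................
................
......O..O......
................
................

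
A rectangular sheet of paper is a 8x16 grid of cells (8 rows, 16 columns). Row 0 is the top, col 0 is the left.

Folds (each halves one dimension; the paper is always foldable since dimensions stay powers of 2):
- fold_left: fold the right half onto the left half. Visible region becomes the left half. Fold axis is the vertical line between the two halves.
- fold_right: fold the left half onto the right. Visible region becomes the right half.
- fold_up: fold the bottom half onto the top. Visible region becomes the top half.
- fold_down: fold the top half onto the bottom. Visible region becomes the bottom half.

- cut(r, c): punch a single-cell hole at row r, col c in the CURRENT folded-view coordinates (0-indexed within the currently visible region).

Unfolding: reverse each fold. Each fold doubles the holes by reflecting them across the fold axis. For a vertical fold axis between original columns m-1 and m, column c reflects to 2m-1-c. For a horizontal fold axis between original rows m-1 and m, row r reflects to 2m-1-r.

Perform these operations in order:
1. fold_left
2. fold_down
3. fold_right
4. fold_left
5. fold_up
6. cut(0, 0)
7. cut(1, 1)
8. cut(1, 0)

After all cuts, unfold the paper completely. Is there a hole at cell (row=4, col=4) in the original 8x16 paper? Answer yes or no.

Answer: yes

Derivation:
Op 1 fold_left: fold axis v@8; visible region now rows[0,8) x cols[0,8) = 8x8
Op 2 fold_down: fold axis h@4; visible region now rows[4,8) x cols[0,8) = 4x8
Op 3 fold_right: fold axis v@4; visible region now rows[4,8) x cols[4,8) = 4x4
Op 4 fold_left: fold axis v@6; visible region now rows[4,8) x cols[4,6) = 4x2
Op 5 fold_up: fold axis h@6; visible region now rows[4,6) x cols[4,6) = 2x2
Op 6 cut(0, 0): punch at orig (4,4); cuts so far [(4, 4)]; region rows[4,6) x cols[4,6) = 2x2
Op 7 cut(1, 1): punch at orig (5,5); cuts so far [(4, 4), (5, 5)]; region rows[4,6) x cols[4,6) = 2x2
Op 8 cut(1, 0): punch at orig (5,4); cuts so far [(4, 4), (5, 4), (5, 5)]; region rows[4,6) x cols[4,6) = 2x2
Unfold 1 (reflect across h@6): 6 holes -> [(4, 4), (5, 4), (5, 5), (6, 4), (6, 5), (7, 4)]
Unfold 2 (reflect across v@6): 12 holes -> [(4, 4), (4, 7), (5, 4), (5, 5), (5, 6), (5, 7), (6, 4), (6, 5), (6, 6), (6, 7), (7, 4), (7, 7)]
Unfold 3 (reflect across v@4): 24 holes -> [(4, 0), (4, 3), (4, 4), (4, 7), (5, 0), (5, 1), (5, 2), (5, 3), (5, 4), (5, 5), (5, 6), (5, 7), (6, 0), (6, 1), (6, 2), (6, 3), (6, 4), (6, 5), (6, 6), (6, 7), (7, 0), (7, 3), (7, 4), (7, 7)]
Unfold 4 (reflect across h@4): 48 holes -> [(0, 0), (0, 3), (0, 4), (0, 7), (1, 0), (1, 1), (1, 2), (1, 3), (1, 4), (1, 5), (1, 6), (1, 7), (2, 0), (2, 1), (2, 2), (2, 3), (2, 4), (2, 5), (2, 6), (2, 7), (3, 0), (3, 3), (3, 4), (3, 7), (4, 0), (4, 3), (4, 4), (4, 7), (5, 0), (5, 1), (5, 2), (5, 3), (5, 4), (5, 5), (5, 6), (5, 7), (6, 0), (6, 1), (6, 2), (6, 3), (6, 4), (6, 5), (6, 6), (6, 7), (7, 0), (7, 3), (7, 4), (7, 7)]
Unfold 5 (reflect across v@8): 96 holes -> [(0, 0), (0, 3), (0, 4), (0, 7), (0, 8), (0, 11), (0, 12), (0, 15), (1, 0), (1, 1), (1, 2), (1, 3), (1, 4), (1, 5), (1, 6), (1, 7), (1, 8), (1, 9), (1, 10), (1, 11), (1, 12), (1, 13), (1, 14), (1, 15), (2, 0), (2, 1), (2, 2), (2, 3), (2, 4), (2, 5), (2, 6), (2, 7), (2, 8), (2, 9), (2, 10), (2, 11), (2, 12), (2, 13), (2, 14), (2, 15), (3, 0), (3, 3), (3, 4), (3, 7), (3, 8), (3, 11), (3, 12), (3, 15), (4, 0), (4, 3), (4, 4), (4, 7), (4, 8), (4, 11), (4, 12), (4, 15), (5, 0), (5, 1), (5, 2), (5, 3), (5, 4), (5, 5), (5, 6), (5, 7), (5, 8), (5, 9), (5, 10), (5, 11), (5, 12), (5, 13), (5, 14), (5, 15), (6, 0), (6, 1), (6, 2), (6, 3), (6, 4), (6, 5), (6, 6), (6, 7), (6, 8), (6, 9), (6, 10), (6, 11), (6, 12), (6, 13), (6, 14), (6, 15), (7, 0), (7, 3), (7, 4), (7, 7), (7, 8), (7, 11), (7, 12), (7, 15)]
Holes: [(0, 0), (0, 3), (0, 4), (0, 7), (0, 8), (0, 11), (0, 12), (0, 15), (1, 0), (1, 1), (1, 2), (1, 3), (1, 4), (1, 5), (1, 6), (1, 7), (1, 8), (1, 9), (1, 10), (1, 11), (1, 12), (1, 13), (1, 14), (1, 15), (2, 0), (2, 1), (2, 2), (2, 3), (2, 4), (2, 5), (2, 6), (2, 7), (2, 8), (2, 9), (2, 10), (2, 11), (2, 12), (2, 13), (2, 14), (2, 15), (3, 0), (3, 3), (3, 4), (3, 7), (3, 8), (3, 11), (3, 12), (3, 15), (4, 0), (4, 3), (4, 4), (4, 7), (4, 8), (4, 11), (4, 12), (4, 15), (5, 0), (5, 1), (5, 2), (5, 3), (5, 4), (5, 5), (5, 6), (5, 7), (5, 8), (5, 9), (5, 10), (5, 11), (5, 12), (5, 13), (5, 14), (5, 15), (6, 0), (6, 1), (6, 2), (6, 3), (6, 4), (6, 5), (6, 6), (6, 7), (6, 8), (6, 9), (6, 10), (6, 11), (6, 12), (6, 13), (6, 14), (6, 15), (7, 0), (7, 3), (7, 4), (7, 7), (7, 8), (7, 11), (7, 12), (7, 15)]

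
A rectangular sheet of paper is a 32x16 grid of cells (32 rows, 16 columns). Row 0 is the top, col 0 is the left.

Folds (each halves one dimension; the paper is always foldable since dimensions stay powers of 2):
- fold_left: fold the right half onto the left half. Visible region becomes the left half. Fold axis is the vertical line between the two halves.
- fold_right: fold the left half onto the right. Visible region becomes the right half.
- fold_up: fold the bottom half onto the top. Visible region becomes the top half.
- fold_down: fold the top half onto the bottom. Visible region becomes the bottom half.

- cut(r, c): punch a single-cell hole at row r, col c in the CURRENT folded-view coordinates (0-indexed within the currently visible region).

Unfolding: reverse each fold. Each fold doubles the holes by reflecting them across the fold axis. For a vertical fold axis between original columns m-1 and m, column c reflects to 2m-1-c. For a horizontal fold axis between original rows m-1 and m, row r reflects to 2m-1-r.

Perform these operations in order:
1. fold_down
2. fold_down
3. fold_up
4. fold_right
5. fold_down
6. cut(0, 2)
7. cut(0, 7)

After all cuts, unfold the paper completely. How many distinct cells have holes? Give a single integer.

Answer: 64

Derivation:
Op 1 fold_down: fold axis h@16; visible region now rows[16,32) x cols[0,16) = 16x16
Op 2 fold_down: fold axis h@24; visible region now rows[24,32) x cols[0,16) = 8x16
Op 3 fold_up: fold axis h@28; visible region now rows[24,28) x cols[0,16) = 4x16
Op 4 fold_right: fold axis v@8; visible region now rows[24,28) x cols[8,16) = 4x8
Op 5 fold_down: fold axis h@26; visible region now rows[26,28) x cols[8,16) = 2x8
Op 6 cut(0, 2): punch at orig (26,10); cuts so far [(26, 10)]; region rows[26,28) x cols[8,16) = 2x8
Op 7 cut(0, 7): punch at orig (26,15); cuts so far [(26, 10), (26, 15)]; region rows[26,28) x cols[8,16) = 2x8
Unfold 1 (reflect across h@26): 4 holes -> [(25, 10), (25, 15), (26, 10), (26, 15)]
Unfold 2 (reflect across v@8): 8 holes -> [(25, 0), (25, 5), (25, 10), (25, 15), (26, 0), (26, 5), (26, 10), (26, 15)]
Unfold 3 (reflect across h@28): 16 holes -> [(25, 0), (25, 5), (25, 10), (25, 15), (26, 0), (26, 5), (26, 10), (26, 15), (29, 0), (29, 5), (29, 10), (29, 15), (30, 0), (30, 5), (30, 10), (30, 15)]
Unfold 4 (reflect across h@24): 32 holes -> [(17, 0), (17, 5), (17, 10), (17, 15), (18, 0), (18, 5), (18, 10), (18, 15), (21, 0), (21, 5), (21, 10), (21, 15), (22, 0), (22, 5), (22, 10), (22, 15), (25, 0), (25, 5), (25, 10), (25, 15), (26, 0), (26, 5), (26, 10), (26, 15), (29, 0), (29, 5), (29, 10), (29, 15), (30, 0), (30, 5), (30, 10), (30, 15)]
Unfold 5 (reflect across h@16): 64 holes -> [(1, 0), (1, 5), (1, 10), (1, 15), (2, 0), (2, 5), (2, 10), (2, 15), (5, 0), (5, 5), (5, 10), (5, 15), (6, 0), (6, 5), (6, 10), (6, 15), (9, 0), (9, 5), (9, 10), (9, 15), (10, 0), (10, 5), (10, 10), (10, 15), (13, 0), (13, 5), (13, 10), (13, 15), (14, 0), (14, 5), (14, 10), (14, 15), (17, 0), (17, 5), (17, 10), (17, 15), (18, 0), (18, 5), (18, 10), (18, 15), (21, 0), (21, 5), (21, 10), (21, 15), (22, 0), (22, 5), (22, 10), (22, 15), (25, 0), (25, 5), (25, 10), (25, 15), (26, 0), (26, 5), (26, 10), (26, 15), (29, 0), (29, 5), (29, 10), (29, 15), (30, 0), (30, 5), (30, 10), (30, 15)]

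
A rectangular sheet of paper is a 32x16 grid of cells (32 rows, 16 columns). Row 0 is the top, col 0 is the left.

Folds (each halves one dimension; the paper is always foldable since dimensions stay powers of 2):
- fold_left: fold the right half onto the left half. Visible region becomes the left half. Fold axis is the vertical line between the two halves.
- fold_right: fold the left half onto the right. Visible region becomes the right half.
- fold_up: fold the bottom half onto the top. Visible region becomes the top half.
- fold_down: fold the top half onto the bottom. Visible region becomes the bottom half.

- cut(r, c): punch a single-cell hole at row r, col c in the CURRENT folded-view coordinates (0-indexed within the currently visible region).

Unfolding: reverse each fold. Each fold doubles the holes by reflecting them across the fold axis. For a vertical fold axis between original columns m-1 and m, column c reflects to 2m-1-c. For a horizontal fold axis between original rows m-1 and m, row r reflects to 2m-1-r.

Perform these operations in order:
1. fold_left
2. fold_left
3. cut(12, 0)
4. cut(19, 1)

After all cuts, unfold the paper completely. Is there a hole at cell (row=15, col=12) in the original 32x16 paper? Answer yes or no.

Op 1 fold_left: fold axis v@8; visible region now rows[0,32) x cols[0,8) = 32x8
Op 2 fold_left: fold axis v@4; visible region now rows[0,32) x cols[0,4) = 32x4
Op 3 cut(12, 0): punch at orig (12,0); cuts so far [(12, 0)]; region rows[0,32) x cols[0,4) = 32x4
Op 4 cut(19, 1): punch at orig (19,1); cuts so far [(12, 0), (19, 1)]; region rows[0,32) x cols[0,4) = 32x4
Unfold 1 (reflect across v@4): 4 holes -> [(12, 0), (12, 7), (19, 1), (19, 6)]
Unfold 2 (reflect across v@8): 8 holes -> [(12, 0), (12, 7), (12, 8), (12, 15), (19, 1), (19, 6), (19, 9), (19, 14)]
Holes: [(12, 0), (12, 7), (12, 8), (12, 15), (19, 1), (19, 6), (19, 9), (19, 14)]

Answer: no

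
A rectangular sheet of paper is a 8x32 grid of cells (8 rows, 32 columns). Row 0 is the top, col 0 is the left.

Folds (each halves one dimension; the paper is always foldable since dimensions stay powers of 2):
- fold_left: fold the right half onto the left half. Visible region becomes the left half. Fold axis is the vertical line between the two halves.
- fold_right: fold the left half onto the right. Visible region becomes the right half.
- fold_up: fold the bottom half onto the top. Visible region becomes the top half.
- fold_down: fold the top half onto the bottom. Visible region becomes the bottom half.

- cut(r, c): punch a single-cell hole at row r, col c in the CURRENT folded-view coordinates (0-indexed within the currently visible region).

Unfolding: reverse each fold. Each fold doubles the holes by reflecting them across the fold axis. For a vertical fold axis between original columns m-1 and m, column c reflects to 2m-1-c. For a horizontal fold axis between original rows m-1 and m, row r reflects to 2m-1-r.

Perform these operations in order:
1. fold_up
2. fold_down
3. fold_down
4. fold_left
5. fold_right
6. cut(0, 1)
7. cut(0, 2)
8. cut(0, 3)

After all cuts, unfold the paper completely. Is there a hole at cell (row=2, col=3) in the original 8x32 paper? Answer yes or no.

Op 1 fold_up: fold axis h@4; visible region now rows[0,4) x cols[0,32) = 4x32
Op 2 fold_down: fold axis h@2; visible region now rows[2,4) x cols[0,32) = 2x32
Op 3 fold_down: fold axis h@3; visible region now rows[3,4) x cols[0,32) = 1x32
Op 4 fold_left: fold axis v@16; visible region now rows[3,4) x cols[0,16) = 1x16
Op 5 fold_right: fold axis v@8; visible region now rows[3,4) x cols[8,16) = 1x8
Op 6 cut(0, 1): punch at orig (3,9); cuts so far [(3, 9)]; region rows[3,4) x cols[8,16) = 1x8
Op 7 cut(0, 2): punch at orig (3,10); cuts so far [(3, 9), (3, 10)]; region rows[3,4) x cols[8,16) = 1x8
Op 8 cut(0, 3): punch at orig (3,11); cuts so far [(3, 9), (3, 10), (3, 11)]; region rows[3,4) x cols[8,16) = 1x8
Unfold 1 (reflect across v@8): 6 holes -> [(3, 4), (3, 5), (3, 6), (3, 9), (3, 10), (3, 11)]
Unfold 2 (reflect across v@16): 12 holes -> [(3, 4), (3, 5), (3, 6), (3, 9), (3, 10), (3, 11), (3, 20), (3, 21), (3, 22), (3, 25), (3, 26), (3, 27)]
Unfold 3 (reflect across h@3): 24 holes -> [(2, 4), (2, 5), (2, 6), (2, 9), (2, 10), (2, 11), (2, 20), (2, 21), (2, 22), (2, 25), (2, 26), (2, 27), (3, 4), (3, 5), (3, 6), (3, 9), (3, 10), (3, 11), (3, 20), (3, 21), (3, 22), (3, 25), (3, 26), (3, 27)]
Unfold 4 (reflect across h@2): 48 holes -> [(0, 4), (0, 5), (0, 6), (0, 9), (0, 10), (0, 11), (0, 20), (0, 21), (0, 22), (0, 25), (0, 26), (0, 27), (1, 4), (1, 5), (1, 6), (1, 9), (1, 10), (1, 11), (1, 20), (1, 21), (1, 22), (1, 25), (1, 26), (1, 27), (2, 4), (2, 5), (2, 6), (2, 9), (2, 10), (2, 11), (2, 20), (2, 21), (2, 22), (2, 25), (2, 26), (2, 27), (3, 4), (3, 5), (3, 6), (3, 9), (3, 10), (3, 11), (3, 20), (3, 21), (3, 22), (3, 25), (3, 26), (3, 27)]
Unfold 5 (reflect across h@4): 96 holes -> [(0, 4), (0, 5), (0, 6), (0, 9), (0, 10), (0, 11), (0, 20), (0, 21), (0, 22), (0, 25), (0, 26), (0, 27), (1, 4), (1, 5), (1, 6), (1, 9), (1, 10), (1, 11), (1, 20), (1, 21), (1, 22), (1, 25), (1, 26), (1, 27), (2, 4), (2, 5), (2, 6), (2, 9), (2, 10), (2, 11), (2, 20), (2, 21), (2, 22), (2, 25), (2, 26), (2, 27), (3, 4), (3, 5), (3, 6), (3, 9), (3, 10), (3, 11), (3, 20), (3, 21), (3, 22), (3, 25), (3, 26), (3, 27), (4, 4), (4, 5), (4, 6), (4, 9), (4, 10), (4, 11), (4, 20), (4, 21), (4, 22), (4, 25), (4, 26), (4, 27), (5, 4), (5, 5), (5, 6), (5, 9), (5, 10), (5, 11), (5, 20), (5, 21), (5, 22), (5, 25), (5, 26), (5, 27), (6, 4), (6, 5), (6, 6), (6, 9), (6, 10), (6, 11), (6, 20), (6, 21), (6, 22), (6, 25), (6, 26), (6, 27), (7, 4), (7, 5), (7, 6), (7, 9), (7, 10), (7, 11), (7, 20), (7, 21), (7, 22), (7, 25), (7, 26), (7, 27)]
Holes: [(0, 4), (0, 5), (0, 6), (0, 9), (0, 10), (0, 11), (0, 20), (0, 21), (0, 22), (0, 25), (0, 26), (0, 27), (1, 4), (1, 5), (1, 6), (1, 9), (1, 10), (1, 11), (1, 20), (1, 21), (1, 22), (1, 25), (1, 26), (1, 27), (2, 4), (2, 5), (2, 6), (2, 9), (2, 10), (2, 11), (2, 20), (2, 21), (2, 22), (2, 25), (2, 26), (2, 27), (3, 4), (3, 5), (3, 6), (3, 9), (3, 10), (3, 11), (3, 20), (3, 21), (3, 22), (3, 25), (3, 26), (3, 27), (4, 4), (4, 5), (4, 6), (4, 9), (4, 10), (4, 11), (4, 20), (4, 21), (4, 22), (4, 25), (4, 26), (4, 27), (5, 4), (5, 5), (5, 6), (5, 9), (5, 10), (5, 11), (5, 20), (5, 21), (5, 22), (5, 25), (5, 26), (5, 27), (6, 4), (6, 5), (6, 6), (6, 9), (6, 10), (6, 11), (6, 20), (6, 21), (6, 22), (6, 25), (6, 26), (6, 27), (7, 4), (7, 5), (7, 6), (7, 9), (7, 10), (7, 11), (7, 20), (7, 21), (7, 22), (7, 25), (7, 26), (7, 27)]

Answer: no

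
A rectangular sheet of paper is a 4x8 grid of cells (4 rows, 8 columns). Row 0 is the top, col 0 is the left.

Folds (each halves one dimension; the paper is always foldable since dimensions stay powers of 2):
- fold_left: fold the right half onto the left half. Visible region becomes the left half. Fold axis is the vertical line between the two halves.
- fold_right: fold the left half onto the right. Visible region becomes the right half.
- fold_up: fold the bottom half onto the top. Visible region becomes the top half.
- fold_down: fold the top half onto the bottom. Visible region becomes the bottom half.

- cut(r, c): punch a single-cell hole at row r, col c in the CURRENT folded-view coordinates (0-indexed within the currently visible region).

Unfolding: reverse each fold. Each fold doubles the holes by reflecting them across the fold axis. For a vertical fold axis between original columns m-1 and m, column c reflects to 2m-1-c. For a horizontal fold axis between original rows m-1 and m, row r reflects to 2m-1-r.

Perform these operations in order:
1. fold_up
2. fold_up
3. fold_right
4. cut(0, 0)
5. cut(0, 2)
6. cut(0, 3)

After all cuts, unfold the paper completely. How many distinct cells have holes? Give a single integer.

Op 1 fold_up: fold axis h@2; visible region now rows[0,2) x cols[0,8) = 2x8
Op 2 fold_up: fold axis h@1; visible region now rows[0,1) x cols[0,8) = 1x8
Op 3 fold_right: fold axis v@4; visible region now rows[0,1) x cols[4,8) = 1x4
Op 4 cut(0, 0): punch at orig (0,4); cuts so far [(0, 4)]; region rows[0,1) x cols[4,8) = 1x4
Op 5 cut(0, 2): punch at orig (0,6); cuts so far [(0, 4), (0, 6)]; region rows[0,1) x cols[4,8) = 1x4
Op 6 cut(0, 3): punch at orig (0,7); cuts so far [(0, 4), (0, 6), (0, 7)]; region rows[0,1) x cols[4,8) = 1x4
Unfold 1 (reflect across v@4): 6 holes -> [(0, 0), (0, 1), (0, 3), (0, 4), (0, 6), (0, 7)]
Unfold 2 (reflect across h@1): 12 holes -> [(0, 0), (0, 1), (0, 3), (0, 4), (0, 6), (0, 7), (1, 0), (1, 1), (1, 3), (1, 4), (1, 6), (1, 7)]
Unfold 3 (reflect across h@2): 24 holes -> [(0, 0), (0, 1), (0, 3), (0, 4), (0, 6), (0, 7), (1, 0), (1, 1), (1, 3), (1, 4), (1, 6), (1, 7), (2, 0), (2, 1), (2, 3), (2, 4), (2, 6), (2, 7), (3, 0), (3, 1), (3, 3), (3, 4), (3, 6), (3, 7)]

Answer: 24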